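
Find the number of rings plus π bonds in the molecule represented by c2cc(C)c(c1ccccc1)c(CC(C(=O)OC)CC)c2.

9

Molecular formula from the SMILES: C19H22O2.
DoU = (2C + 2 + N − H − X)/2 = (2·19 + 2 + 0 − 22 − 0)/2 = 18/2 = 9.
(Structurally: 2 ring(s) + 7 π bond(s) = 9.)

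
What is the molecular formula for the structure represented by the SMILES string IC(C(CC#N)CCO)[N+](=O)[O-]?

Heavy atoms from the SMILES: 6 C, 1 I, 2 N, 3 O.
Implicit hydrogens by atom environment:
  3 × C: 2 H each → 6
  2 × C: 1 H each → 2
  1 × C: no H
  1 × I: no H
  1 × N (charge +1): no H
  1 × N: no H
  1 × O: 1 H
  1 × O: no H
  1 × O (charge -1): no H
  Total hydrogens = 9.
Molecular formula: C6H9IN2O3

C6H9IN2O3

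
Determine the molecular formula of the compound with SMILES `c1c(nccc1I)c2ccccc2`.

Heavy atoms from the SMILES: 11 C, 1 I, 1 N.
Implicit hydrogens by atom environment:
  8 × C (aromatic): 1 H each → 8
  3 × C (aromatic): no H
  1 × I: no H
  1 × N (aromatic): no H
  Total hydrogens = 8.
Molecular formula: C11H8IN

C11H8IN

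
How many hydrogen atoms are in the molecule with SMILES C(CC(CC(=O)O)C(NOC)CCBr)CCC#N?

Hydrogens are implicit in SMILES; fill each atom to its normal valence:
  7 × C: 2 H each → 14
  2 × C: 1 H each → 2
  2 × C: no H
  2 × O: no H
  1 × Br: no H
  1 × C: 3 H
  1 × N: 1 H
  1 × N: no H
  1 × O: 1 H
  Total hydrogens = 21.

21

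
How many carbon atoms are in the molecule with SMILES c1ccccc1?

The symbol for carbon appears 6 times in the SMILES. Lowercase c denotes aromatic carbon and counts toward C.

6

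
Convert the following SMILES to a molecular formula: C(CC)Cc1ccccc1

Heavy atoms from the SMILES: 10 C.
Implicit hydrogens by atom environment:
  5 × C (aromatic): 1 H each → 5
  3 × C: 2 H each → 6
  1 × C: 3 H
  1 × C (aromatic): no H
  Total hydrogens = 14.
Molecular formula: C10H14

C10H14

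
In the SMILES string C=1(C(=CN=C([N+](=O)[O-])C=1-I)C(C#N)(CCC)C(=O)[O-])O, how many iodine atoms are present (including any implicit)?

The symbol for iodine appears 1 time in the SMILES.

1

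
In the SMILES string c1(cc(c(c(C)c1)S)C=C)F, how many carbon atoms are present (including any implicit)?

9

The symbol for carbon appears 9 times in the SMILES. Lowercase c denotes aromatic carbon and counts toward C.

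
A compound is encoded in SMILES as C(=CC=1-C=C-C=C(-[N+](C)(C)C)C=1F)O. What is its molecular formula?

C11H15FNO+

Heavy atoms from the SMILES: 11 C, 1 F, 1 N, 1 O.
Implicit hydrogens by atom environment:
  3 × C: 3 H each → 9
  3 × C (aromatic): 1 H each → 3
  3 × C (aromatic): no H
  2 × C: 1 H each → 2
  1 × F: no H
  1 × N (charge +1): no H
  1 × O: 1 H
  Total hydrogens = 15.
Net charge +1.
Molecular formula: C11H15FNO+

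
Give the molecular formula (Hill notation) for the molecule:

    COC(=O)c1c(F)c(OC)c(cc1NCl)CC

C11H13ClFNO3

Heavy atoms from the SMILES: 11 C, 1 Cl, 1 F, 1 N, 3 O.
Implicit hydrogens by atom environment:
  5 × C (aromatic): no H
  3 × C: 3 H each → 9
  3 × O: no H
  1 × C: 2 H
  1 × C (aromatic): 1 H
  1 × C: no H
  1 × Cl: no H
  1 × F: no H
  1 × N: 1 H
  Total hydrogens = 13.
Molecular formula: C11H13ClFNO3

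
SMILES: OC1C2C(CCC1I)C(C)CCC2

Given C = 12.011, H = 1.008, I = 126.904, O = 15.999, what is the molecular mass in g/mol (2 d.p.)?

294.18

Molecular formula: C11H19IO.
M = 11×12.011 + 19×1.008 + 1×126.904 + 1×15.999 = 294.18 g/mol.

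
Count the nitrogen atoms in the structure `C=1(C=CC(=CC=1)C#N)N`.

2

The symbol for nitrogen appears 2 times in the SMILES.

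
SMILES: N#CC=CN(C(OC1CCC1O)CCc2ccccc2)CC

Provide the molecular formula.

Heavy atoms from the SMILES: 18 C, 2 N, 2 O.
Implicit hydrogens by atom environment:
  5 × C: 2 H each → 10
  5 × C: 1 H each → 5
  5 × C (aromatic): 1 H each → 5
  2 × N: no H
  1 × C: 3 H
  1 × C (aromatic): no H
  1 × C: no H
  1 × O: 1 H
  1 × O: no H
  Total hydrogens = 24.
Molecular formula: C18H24N2O2

C18H24N2O2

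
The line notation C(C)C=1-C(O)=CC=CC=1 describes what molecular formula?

Heavy atoms from the SMILES: 8 C, 1 O.
Implicit hydrogens by atom environment:
  4 × C (aromatic): 1 H each → 4
  2 × C (aromatic): no H
  1 × C: 3 H
  1 × C: 2 H
  1 × O: 1 H
  Total hydrogens = 10.
Molecular formula: C8H10O

C8H10O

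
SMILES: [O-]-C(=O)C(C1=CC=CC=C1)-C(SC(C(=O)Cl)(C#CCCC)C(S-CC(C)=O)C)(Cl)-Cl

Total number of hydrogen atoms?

22

Hydrogens are implicit in SMILES; fill each atom to its normal valence:
  7 × C: no H
  5 × C (aromatic): 1 H each → 5
  3 × C: 3 H each → 9
  3 × C: 2 H each → 6
  3 × Cl: no H
  3 × O: no H
  2 × C: 1 H each → 2
  2 × S: no H
  1 × C (aromatic): no H
  1 × O (charge -1): no H
  Total hydrogens = 22.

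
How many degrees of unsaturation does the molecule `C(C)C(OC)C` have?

Molecular formula from the SMILES: C5H12O.
DoU = (2C + 2 + N − H − X)/2 = (2·5 + 2 + 0 − 12 − 0)/2 = 0/2 = 0.
(Structurally: 0 ring(s) + 0 π bond(s) = 0.)

0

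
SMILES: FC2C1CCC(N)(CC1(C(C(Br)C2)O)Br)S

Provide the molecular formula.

C10H16Br2FNOS

Heavy atoms from the SMILES: 2 Br, 10 C, 1 F, 1 N, 1 O, 1 S.
Implicit hydrogens by atom environment:
  4 × C: 2 H each → 8
  4 × C: 1 H each → 4
  2 × Br: no H
  2 × C: no H
  1 × F: no H
  1 × N: 2 H
  1 × O: 1 H
  1 × S: 1 H
  Total hydrogens = 16.
Molecular formula: C10H16Br2FNOS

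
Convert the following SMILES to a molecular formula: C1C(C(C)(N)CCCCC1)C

Heavy atoms from the SMILES: 10 C, 1 N.
Implicit hydrogens by atom environment:
  6 × C: 2 H each → 12
  2 × C: 3 H each → 6
  1 × C: 1 H
  1 × C: no H
  1 × N: 2 H
  Total hydrogens = 21.
Molecular formula: C10H21N

C10H21N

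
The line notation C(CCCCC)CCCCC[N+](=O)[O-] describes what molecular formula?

C11H23NO2

Heavy atoms from the SMILES: 11 C, 1 N, 2 O.
Implicit hydrogens by atom environment:
  10 × C: 2 H each → 20
  1 × C: 3 H
  1 × N (charge +1): no H
  1 × O: no H
  1 × O (charge -1): no H
  Total hydrogens = 23.
Molecular formula: C11H23NO2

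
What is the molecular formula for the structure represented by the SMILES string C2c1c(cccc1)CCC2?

C10H12

Heavy atoms from the SMILES: 10 C.
Implicit hydrogens by atom environment:
  4 × C: 2 H each → 8
  4 × C (aromatic): 1 H each → 4
  2 × C (aromatic): no H
  Total hydrogens = 12.
Molecular formula: C10H12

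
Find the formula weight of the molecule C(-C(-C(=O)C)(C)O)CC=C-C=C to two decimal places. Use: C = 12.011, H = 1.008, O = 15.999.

168.24

Molecular formula: C10H16O2.
M = 10×12.011 + 16×1.008 + 2×15.999 = 168.24 g/mol.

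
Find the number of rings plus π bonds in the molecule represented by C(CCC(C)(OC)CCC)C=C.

1

Molecular formula from the SMILES: C11H22O.
DoU = (2C + 2 + N − H − X)/2 = (2·11 + 2 + 0 − 22 − 0)/2 = 2/2 = 1.
(Structurally: 0 ring(s) + 1 π bond(s) = 1.)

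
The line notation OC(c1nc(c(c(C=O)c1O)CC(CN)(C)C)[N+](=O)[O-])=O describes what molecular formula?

Heavy atoms from the SMILES: 12 C, 3 N, 6 O.
Implicit hydrogens by atom environment:
  5 × C (aromatic): no H
  3 × O: no H
  2 × C: 3 H each → 6
  2 × C: 2 H each → 4
  2 × C: no H
  2 × O: 1 H each → 2
  1 × C: 1 H
  1 × N: 2 H
  1 × N (aromatic): no H
  1 × N (charge +1): no H
  1 × O (charge -1): no H
  Total hydrogens = 15.
Molecular formula: C12H15N3O6

C12H15N3O6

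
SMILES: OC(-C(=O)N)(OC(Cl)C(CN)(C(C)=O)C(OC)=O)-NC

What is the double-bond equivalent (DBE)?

3

Molecular formula from the SMILES: C10H18ClN3O6.
DoU = (2C + 2 + N − H − X)/2 = (2·10 + 2 + 3 − 18 − 1)/2 = 6/2 = 3.
(Structurally: 0 ring(s) + 3 π bond(s) = 3.)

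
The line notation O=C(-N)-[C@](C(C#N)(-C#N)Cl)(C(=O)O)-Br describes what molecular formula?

Heavy atoms from the SMILES: 1 Br, 6 C, 1 Cl, 3 N, 3 O.
Implicit hydrogens by atom environment:
  6 × C: no H
  2 × N: no H
  2 × O: no H
  1 × Br: no H
  1 × Cl: no H
  1 × N: 2 H
  1 × O: 1 H
  Total hydrogens = 3.
Molecular formula: C6H3BrClN3O3

C6H3BrClN3O3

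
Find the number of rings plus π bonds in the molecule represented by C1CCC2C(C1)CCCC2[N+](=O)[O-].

3

Molecular formula from the SMILES: C10H17NO2.
DoU = (2C + 2 + N − H − X)/2 = (2·10 + 2 + 1 − 17 − 0)/2 = 6/2 = 3.
(Structurally: 2 ring(s) + 1 π bond(s) = 3.)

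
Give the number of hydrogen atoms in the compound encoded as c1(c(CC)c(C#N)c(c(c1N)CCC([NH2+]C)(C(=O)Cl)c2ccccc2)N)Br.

23

Hydrogens are implicit in SMILES; fill each atom to its normal valence:
  7 × C (aromatic): no H
  5 × C (aromatic): 1 H each → 5
  3 × C: 2 H each → 6
  3 × C: no H
  2 × C: 3 H each → 6
  2 × N: 2 H each → 4
  1 × Br: no H
  1 × Cl: no H
  1 × N (charge +1): 2 H
  1 × N: no H
  1 × O: no H
  Total hydrogens = 23.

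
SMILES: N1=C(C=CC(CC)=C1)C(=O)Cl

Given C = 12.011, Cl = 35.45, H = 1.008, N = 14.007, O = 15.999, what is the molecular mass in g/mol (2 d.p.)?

Molecular formula: C8H8ClNO.
M = 8×12.011 + 1×35.45 + 8×1.008 + 1×14.007 + 1×15.999 = 169.61 g/mol.

169.61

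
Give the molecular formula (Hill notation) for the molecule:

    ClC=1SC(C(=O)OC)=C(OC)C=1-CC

Heavy atoms from the SMILES: 9 C, 1 Cl, 3 O, 1 S.
Implicit hydrogens by atom environment:
  4 × C (aromatic): no H
  3 × C: 3 H each → 9
  3 × O: no H
  1 × C: 2 H
  1 × C: no H
  1 × Cl: no H
  1 × S (aromatic): no H
  Total hydrogens = 11.
Molecular formula: C9H11ClO3S

C9H11ClO3S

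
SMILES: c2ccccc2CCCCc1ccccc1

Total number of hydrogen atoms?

Hydrogens are implicit in SMILES; fill each atom to its normal valence:
  10 × C (aromatic): 1 H each → 10
  4 × C: 2 H each → 8
  2 × C (aromatic): no H
  Total hydrogens = 18.

18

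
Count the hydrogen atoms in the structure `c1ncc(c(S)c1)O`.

5

Hydrogens are implicit in SMILES; fill each atom to its normal valence:
  3 × C (aromatic): 1 H each → 3
  2 × C (aromatic): no H
  1 × N (aromatic): no H
  1 × O: 1 H
  1 × S: 1 H
  Total hydrogens = 5.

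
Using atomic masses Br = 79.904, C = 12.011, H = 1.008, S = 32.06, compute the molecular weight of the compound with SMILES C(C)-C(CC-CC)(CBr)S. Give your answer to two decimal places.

225.19

Molecular formula: C8H17BrS.
M = 1×79.904 + 8×12.011 + 17×1.008 + 1×32.06 = 225.19 g/mol.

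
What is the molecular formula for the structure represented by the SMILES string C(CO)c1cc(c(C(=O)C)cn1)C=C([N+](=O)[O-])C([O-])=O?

Heavy atoms from the SMILES: 12 C, 2 N, 6 O.
Implicit hydrogens by atom environment:
  3 × C (aromatic): no H
  3 × C: no H
  3 × O: no H
  2 × C: 2 H each → 4
  2 × C (aromatic): 1 H each → 2
  2 × O (charge -1): no H
  1 × C: 3 H
  1 × C: 1 H
  1 × N (aromatic): no H
  1 × N (charge +1): no H
  1 × O: 1 H
  Total hydrogens = 11.
Net charge -1.
Molecular formula: C12H11N2O6-

C12H11N2O6-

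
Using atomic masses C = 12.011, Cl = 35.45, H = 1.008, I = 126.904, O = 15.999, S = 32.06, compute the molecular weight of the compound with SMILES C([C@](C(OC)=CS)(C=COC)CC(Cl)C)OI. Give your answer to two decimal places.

Molecular formula: C11H18ClIO3S.
M = 11×12.011 + 1×35.45 + 18×1.008 + 1×126.904 + 3×15.999 + 1×32.06 = 392.68 g/mol.

392.68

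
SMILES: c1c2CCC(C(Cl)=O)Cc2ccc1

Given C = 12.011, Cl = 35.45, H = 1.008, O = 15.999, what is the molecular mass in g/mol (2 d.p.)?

Molecular formula: C11H11ClO.
M = 11×12.011 + 1×35.45 + 11×1.008 + 1×15.999 = 194.66 g/mol.

194.66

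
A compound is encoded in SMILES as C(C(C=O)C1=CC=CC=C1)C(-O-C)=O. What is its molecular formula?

C11H12O3

Heavy atoms from the SMILES: 11 C, 3 O.
Implicit hydrogens by atom environment:
  5 × C (aromatic): 1 H each → 5
  3 × O: no H
  2 × C: 1 H each → 2
  1 × C: 3 H
  1 × C: 2 H
  1 × C: no H
  1 × C (aromatic): no H
  Total hydrogens = 12.
Molecular formula: C11H12O3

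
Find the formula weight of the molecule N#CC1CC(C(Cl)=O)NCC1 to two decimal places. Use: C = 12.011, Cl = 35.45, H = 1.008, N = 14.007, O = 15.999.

Molecular formula: C7H9ClN2O.
M = 7×12.011 + 1×35.45 + 9×1.008 + 2×14.007 + 1×15.999 = 172.61 g/mol.

172.61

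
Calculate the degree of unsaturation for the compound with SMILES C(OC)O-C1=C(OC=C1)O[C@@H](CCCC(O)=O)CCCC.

Molecular formula from the SMILES: C15H24O6.
DoU = (2C + 2 + N − H − X)/2 = (2·15 + 2 + 0 − 24 − 0)/2 = 8/2 = 4.
(Structurally: 1 ring(s) + 3 π bond(s) = 4.)

4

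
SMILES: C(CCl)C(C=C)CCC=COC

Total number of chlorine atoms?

1

The symbol for chlorine appears 1 time in the SMILES.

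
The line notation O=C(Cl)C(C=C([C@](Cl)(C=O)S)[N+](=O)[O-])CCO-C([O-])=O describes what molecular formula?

C9H8Cl2NO7S-

Heavy atoms from the SMILES: 9 C, 2 Cl, 1 N, 7 O, 1 S.
Implicit hydrogens by atom environment:
  5 × O: no H
  4 × C: no H
  3 × C: 1 H each → 3
  2 × C: 2 H each → 4
  2 × Cl: no H
  2 × O (charge -1): no H
  1 × N (charge +1): no H
  1 × S: 1 H
  Total hydrogens = 8.
Net charge -1.
Molecular formula: C9H8Cl2NO7S-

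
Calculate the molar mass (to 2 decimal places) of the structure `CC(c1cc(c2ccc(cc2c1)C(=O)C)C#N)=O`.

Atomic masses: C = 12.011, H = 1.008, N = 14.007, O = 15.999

Molecular formula: C15H11NO2.
M = 15×12.011 + 11×1.008 + 1×14.007 + 2×15.999 = 237.26 g/mol.

237.26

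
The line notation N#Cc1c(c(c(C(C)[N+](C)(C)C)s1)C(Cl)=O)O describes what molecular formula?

Heavy atoms from the SMILES: 11 C, 1 Cl, 2 N, 2 O, 1 S.
Implicit hydrogens by atom environment:
  4 × C: 3 H each → 12
  4 × C (aromatic): no H
  2 × C: no H
  1 × C: 1 H
  1 × Cl: no H
  1 × N: no H
  1 × N (charge +1): no H
  1 × O: 1 H
  1 × O: no H
  1 × S (aromatic): no H
  Total hydrogens = 14.
Net charge +1.
Molecular formula: C11H14ClN2O2S+

C11H14ClN2O2S+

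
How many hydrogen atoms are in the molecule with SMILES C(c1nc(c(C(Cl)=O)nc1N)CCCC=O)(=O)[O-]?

Hydrogens are implicit in SMILES; fill each atom to its normal valence:
  4 × C (aromatic): no H
  3 × C: 2 H each → 6
  3 × O: no H
  2 × C: no H
  2 × N (aromatic): no H
  1 × C: 1 H
  1 × Cl: no H
  1 × N: 2 H
  1 × O (charge -1): no H
  Total hydrogens = 9.

9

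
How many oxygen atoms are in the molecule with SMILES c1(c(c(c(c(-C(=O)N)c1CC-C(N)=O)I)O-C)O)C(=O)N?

The symbol for oxygen appears 5 times in the SMILES.

5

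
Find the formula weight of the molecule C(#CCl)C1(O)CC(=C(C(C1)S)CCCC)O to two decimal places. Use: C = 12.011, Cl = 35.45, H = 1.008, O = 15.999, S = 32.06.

Molecular formula: C12H17ClO2S.
M = 12×12.011 + 1×35.45 + 17×1.008 + 2×15.999 + 1×32.06 = 260.78 g/mol.

260.78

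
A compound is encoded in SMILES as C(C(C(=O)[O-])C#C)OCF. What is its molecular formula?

C6H6FO3-

Heavy atoms from the SMILES: 6 C, 1 F, 3 O.
Implicit hydrogens by atom environment:
  2 × C: 2 H each → 4
  2 × C: 1 H each → 2
  2 × C: no H
  2 × O: no H
  1 × F: no H
  1 × O (charge -1): no H
  Total hydrogens = 6.
Net charge -1.
Molecular formula: C6H6FO3-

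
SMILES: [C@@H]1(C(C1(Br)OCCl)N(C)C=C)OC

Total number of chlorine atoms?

The symbol for chlorine appears 1 time in the SMILES.

1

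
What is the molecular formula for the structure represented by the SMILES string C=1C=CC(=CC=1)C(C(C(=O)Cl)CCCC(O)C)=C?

Heavy atoms from the SMILES: 15 C, 1 Cl, 2 O.
Implicit hydrogens by atom environment:
  5 × C (aromatic): 1 H each → 5
  4 × C: 2 H each → 8
  2 × C: 1 H each → 2
  2 × C: no H
  1 × C: 3 H
  1 × C (aromatic): no H
  1 × Cl: no H
  1 × O: 1 H
  1 × O: no H
  Total hydrogens = 19.
Molecular formula: C15H19ClO2

C15H19ClO2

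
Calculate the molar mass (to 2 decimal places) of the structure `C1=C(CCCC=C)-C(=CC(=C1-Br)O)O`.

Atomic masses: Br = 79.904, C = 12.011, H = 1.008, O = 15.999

257.13

Molecular formula: C11H13BrO2.
M = 1×79.904 + 11×12.011 + 13×1.008 + 2×15.999 = 257.13 g/mol.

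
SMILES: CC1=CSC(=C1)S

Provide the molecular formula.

C5H6S2

Heavy atoms from the SMILES: 5 C, 2 S.
Implicit hydrogens by atom environment:
  2 × C (aromatic): 1 H each → 2
  2 × C (aromatic): no H
  1 × C: 3 H
  1 × S: 1 H
  1 × S (aromatic): no H
  Total hydrogens = 6.
Molecular formula: C5H6S2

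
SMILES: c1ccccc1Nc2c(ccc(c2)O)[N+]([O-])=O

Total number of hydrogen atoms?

Hydrogens are implicit in SMILES; fill each atom to its normal valence:
  8 × C (aromatic): 1 H each → 8
  4 × C (aromatic): no H
  1 × N: 1 H
  1 × N (charge +1): no H
  1 × O: 1 H
  1 × O: no H
  1 × O (charge -1): no H
  Total hydrogens = 10.

10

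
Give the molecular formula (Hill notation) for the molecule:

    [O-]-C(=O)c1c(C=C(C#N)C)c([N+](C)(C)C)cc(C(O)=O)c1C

Heavy atoms from the SMILES: 16 C, 2 N, 4 O.
Implicit hydrogens by atom environment:
  5 × C: 3 H each → 15
  5 × C (aromatic): no H
  4 × C: no H
  2 × O: no H
  1 × C (aromatic): 1 H
  1 × C: 1 H
  1 × N (charge +1): no H
  1 × N: no H
  1 × O: 1 H
  1 × O (charge -1): no H
  Total hydrogens = 18.
Molecular formula: C16H18N2O4

C16H18N2O4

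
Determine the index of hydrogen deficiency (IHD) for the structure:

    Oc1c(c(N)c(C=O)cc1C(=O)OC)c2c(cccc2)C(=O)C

11

Molecular formula from the SMILES: C17H15NO5.
DoU = (2C + 2 + N − H − X)/2 = (2·17 + 2 + 1 − 15 − 0)/2 = 22/2 = 11.
(Structurally: 2 ring(s) + 9 π bond(s) = 11.)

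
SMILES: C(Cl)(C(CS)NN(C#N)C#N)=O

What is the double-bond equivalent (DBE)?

5

Molecular formula from the SMILES: C5H5ClN4OS.
DoU = (2C + 2 + N − H − X)/2 = (2·5 + 2 + 4 − 5 − 1)/2 = 10/2 = 5.
(Structurally: 0 ring(s) + 5 π bond(s) = 5.)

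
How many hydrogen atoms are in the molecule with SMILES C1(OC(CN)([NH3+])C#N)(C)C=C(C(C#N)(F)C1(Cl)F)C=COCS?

Hydrogens are implicit in SMILES; fill each atom to its normal valence:
  7 × C: no H
  3 × C: 1 H each → 3
  2 × C: 2 H each → 4
  2 × F: no H
  2 × N: no H
  2 × O: no H
  1 × C: 3 H
  1 × Cl: no H
  1 × N (charge +1): 3 H
  1 × N: 2 H
  1 × S: 1 H
  Total hydrogens = 16.

16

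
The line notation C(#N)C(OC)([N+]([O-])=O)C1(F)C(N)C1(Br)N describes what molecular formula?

Heavy atoms from the SMILES: 1 Br, 6 C, 1 F, 4 N, 3 O.
Implicit hydrogens by atom environment:
  4 × C: no H
  2 × N: 2 H each → 4
  2 × O: no H
  1 × Br: no H
  1 × C: 3 H
  1 × C: 1 H
  1 × F: no H
  1 × N: no H
  1 × N (charge +1): no H
  1 × O (charge -1): no H
  Total hydrogens = 8.
Molecular formula: C6H8BrFN4O3

C6H8BrFN4O3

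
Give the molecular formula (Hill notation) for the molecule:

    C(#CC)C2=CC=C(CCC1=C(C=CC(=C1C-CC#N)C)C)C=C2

C22H23N

Heavy atoms from the SMILES: 22 C, 1 N.
Implicit hydrogens by atom environment:
  6 × C (aromatic): 1 H each → 6
  6 × C (aromatic): no H
  4 × C: 2 H each → 8
  3 × C: 3 H each → 9
  3 × C: no H
  1 × N: no H
  Total hydrogens = 23.
Molecular formula: C22H23N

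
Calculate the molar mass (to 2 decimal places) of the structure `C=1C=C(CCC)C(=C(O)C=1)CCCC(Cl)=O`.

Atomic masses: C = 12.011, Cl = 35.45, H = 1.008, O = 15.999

Molecular formula: C13H17ClO2.
M = 13×12.011 + 1×35.45 + 17×1.008 + 2×15.999 = 240.73 g/mol.

240.73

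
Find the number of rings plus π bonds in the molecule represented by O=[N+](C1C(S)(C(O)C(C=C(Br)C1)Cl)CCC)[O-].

3

Molecular formula from the SMILES: C10H15BrClNO3S.
DoU = (2C + 2 + N − H − X)/2 = (2·10 + 2 + 1 − 15 − 2)/2 = 6/2 = 3.
(Structurally: 1 ring(s) + 2 π bond(s) = 3.)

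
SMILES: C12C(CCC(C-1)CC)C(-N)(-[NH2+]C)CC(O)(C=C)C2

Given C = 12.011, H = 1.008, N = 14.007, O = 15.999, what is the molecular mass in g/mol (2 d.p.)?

Molecular formula: C15H29N2O+.
M = 15×12.011 + 29×1.008 + 2×14.007 + 1×15.999 = 253.41 g/mol.

253.41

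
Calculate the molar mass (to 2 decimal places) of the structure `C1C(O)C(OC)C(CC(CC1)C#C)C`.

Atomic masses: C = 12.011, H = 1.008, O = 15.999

Molecular formula: C12H20O2.
M = 12×12.011 + 20×1.008 + 2×15.999 = 196.29 g/mol.

196.29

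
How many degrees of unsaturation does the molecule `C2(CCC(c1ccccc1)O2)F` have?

5

Molecular formula from the SMILES: C10H11FO.
DoU = (2C + 2 + N − H − X)/2 = (2·10 + 2 + 0 − 11 − 1)/2 = 10/2 = 5.
(Structurally: 2 ring(s) + 3 π bond(s) = 5.)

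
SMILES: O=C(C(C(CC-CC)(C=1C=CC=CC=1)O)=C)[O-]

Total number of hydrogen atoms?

Hydrogens are implicit in SMILES; fill each atom to its normal valence:
  5 × C (aromatic): 1 H each → 5
  4 × C: 2 H each → 8
  3 × C: no H
  1 × C: 3 H
  1 × C (aromatic): no H
  1 × O: 1 H
  1 × O: no H
  1 × O (charge -1): no H
  Total hydrogens = 17.

17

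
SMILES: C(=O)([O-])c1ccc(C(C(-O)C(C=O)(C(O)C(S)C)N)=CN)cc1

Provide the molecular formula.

C15H19N2O5S-

Heavy atoms from the SMILES: 15 C, 2 N, 5 O, 1 S.
Implicit hydrogens by atom environment:
  5 × C: 1 H each → 5
  4 × C (aromatic): 1 H each → 4
  3 × C: no H
  2 × C (aromatic): no H
  2 × N: 2 H each → 4
  2 × O: 1 H each → 2
  2 × O: no H
  1 × C: 3 H
  1 × O (charge -1): no H
  1 × S: 1 H
  Total hydrogens = 19.
Net charge -1.
Molecular formula: C15H19N2O5S-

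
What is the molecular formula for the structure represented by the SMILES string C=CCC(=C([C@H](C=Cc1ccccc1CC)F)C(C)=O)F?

Heavy atoms from the SMILES: 18 C, 2 F, 1 O.
Implicit hydrogens by atom environment:
  4 × C: 1 H each → 4
  4 × C (aromatic): 1 H each → 4
  3 × C: 2 H each → 6
  3 × C: no H
  2 × C: 3 H each → 6
  2 × C (aromatic): no H
  2 × F: no H
  1 × O: no H
  Total hydrogens = 20.
Molecular formula: C18H20F2O

C18H20F2O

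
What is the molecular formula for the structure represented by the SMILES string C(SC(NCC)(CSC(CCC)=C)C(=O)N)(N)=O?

Heavy atoms from the SMILES: 11 C, 3 N, 2 O, 2 S.
Implicit hydrogens by atom environment:
  5 × C: 2 H each → 10
  4 × C: no H
  2 × C: 3 H each → 6
  2 × N: 2 H each → 4
  2 × O: no H
  2 × S: no H
  1 × N: 1 H
  Total hydrogens = 21.
Molecular formula: C11H21N3O2S2

C11H21N3O2S2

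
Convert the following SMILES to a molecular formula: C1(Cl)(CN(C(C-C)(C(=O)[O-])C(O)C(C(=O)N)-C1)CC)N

Heavy atoms from the SMILES: 12 C, 1 Cl, 3 N, 4 O.
Implicit hydrogens by atom environment:
  4 × C: 2 H each → 8
  4 × C: no H
  2 × C: 3 H each → 6
  2 × C: 1 H each → 2
  2 × N: 2 H each → 4
  2 × O: no H
  1 × Cl: no H
  1 × N: no H
  1 × O: 1 H
  1 × O (charge -1): no H
  Total hydrogens = 21.
Net charge -1.
Molecular formula: C12H21ClN3O4-

C12H21ClN3O4-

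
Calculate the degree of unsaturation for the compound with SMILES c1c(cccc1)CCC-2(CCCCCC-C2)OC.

Molecular formula from the SMILES: C17H26O.
DoU = (2C + 2 + N − H − X)/2 = (2·17 + 2 + 0 − 26 − 0)/2 = 10/2 = 5.
(Structurally: 2 ring(s) + 3 π bond(s) = 5.)

5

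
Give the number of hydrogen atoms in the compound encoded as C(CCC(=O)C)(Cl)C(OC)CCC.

Hydrogens are implicit in SMILES; fill each atom to its normal valence:
  4 × C: 2 H each → 8
  3 × C: 3 H each → 9
  2 × C: 1 H each → 2
  2 × O: no H
  1 × C: no H
  1 × Cl: no H
  Total hydrogens = 19.

19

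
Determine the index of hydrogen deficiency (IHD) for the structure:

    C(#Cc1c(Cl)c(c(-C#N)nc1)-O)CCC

Molecular formula from the SMILES: C11H9ClN2O.
DoU = (2C + 2 + N − H − X)/2 = (2·11 + 2 + 2 − 9 − 1)/2 = 16/2 = 8.
(Structurally: 1 ring(s) + 7 π bond(s) = 8.)

8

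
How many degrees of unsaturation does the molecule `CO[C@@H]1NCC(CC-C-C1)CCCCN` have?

1

Molecular formula from the SMILES: C12H26N2O.
DoU = (2C + 2 + N − H − X)/2 = (2·12 + 2 + 2 − 26 − 0)/2 = 2/2 = 1.
(Structurally: 1 ring(s) + 0 π bond(s) = 1.)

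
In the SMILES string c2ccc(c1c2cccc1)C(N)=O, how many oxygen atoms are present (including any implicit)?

The symbol for oxygen appears 1 time in the SMILES.

1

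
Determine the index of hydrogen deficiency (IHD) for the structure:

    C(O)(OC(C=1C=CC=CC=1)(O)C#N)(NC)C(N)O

6

Molecular formula from the SMILES: C11H15N3O4.
DoU = (2C + 2 + N − H − X)/2 = (2·11 + 2 + 3 − 15 − 0)/2 = 12/2 = 6.
(Structurally: 1 ring(s) + 5 π bond(s) = 6.)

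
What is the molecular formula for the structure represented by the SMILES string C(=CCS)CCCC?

Heavy atoms from the SMILES: 7 C, 1 S.
Implicit hydrogens by atom environment:
  4 × C: 2 H each → 8
  2 × C: 1 H each → 2
  1 × C: 3 H
  1 × S: 1 H
  Total hydrogens = 14.
Molecular formula: C7H14S

C7H14S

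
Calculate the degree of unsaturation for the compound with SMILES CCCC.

0

Molecular formula from the SMILES: C4H10.
DoU = (2C + 2 + N − H − X)/2 = (2·4 + 2 + 0 − 10 − 0)/2 = 0/2 = 0.
(Structurally: 0 ring(s) + 0 π bond(s) = 0.)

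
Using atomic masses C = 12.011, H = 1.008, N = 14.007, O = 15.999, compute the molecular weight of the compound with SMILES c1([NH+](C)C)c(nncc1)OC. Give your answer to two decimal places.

154.19

Molecular formula: C7H12N3O+.
M = 7×12.011 + 12×1.008 + 3×14.007 + 1×15.999 = 154.19 g/mol.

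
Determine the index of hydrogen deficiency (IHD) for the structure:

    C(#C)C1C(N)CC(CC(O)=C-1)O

Molecular formula from the SMILES: C9H13NO2.
DoU = (2C + 2 + N − H − X)/2 = (2·9 + 2 + 1 − 13 − 0)/2 = 8/2 = 4.
(Structurally: 1 ring(s) + 3 π bond(s) = 4.)

4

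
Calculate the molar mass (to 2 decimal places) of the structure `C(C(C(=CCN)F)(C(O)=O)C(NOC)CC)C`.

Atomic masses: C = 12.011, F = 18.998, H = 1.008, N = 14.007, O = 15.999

248.30

Molecular formula: C11H21FN2O3.
M = 11×12.011 + 1×18.998 + 21×1.008 + 2×14.007 + 3×15.999 = 248.30 g/mol.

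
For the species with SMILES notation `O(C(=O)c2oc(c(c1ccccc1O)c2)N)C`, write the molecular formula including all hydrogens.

C12H11NO4

Heavy atoms from the SMILES: 12 C, 1 N, 4 O.
Implicit hydrogens by atom environment:
  5 × C (aromatic): 1 H each → 5
  5 × C (aromatic): no H
  2 × O: no H
  1 × C: 3 H
  1 × C: no H
  1 × N: 2 H
  1 × O: 1 H
  1 × O (aromatic): no H
  Total hydrogens = 11.
Molecular formula: C12H11NO4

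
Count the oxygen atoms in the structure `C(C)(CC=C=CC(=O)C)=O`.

2

The symbol for oxygen appears 2 times in the SMILES.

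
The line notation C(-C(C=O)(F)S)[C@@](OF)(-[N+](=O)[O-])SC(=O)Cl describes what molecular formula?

C5H4ClF2NO5S2

Heavy atoms from the SMILES: 5 C, 1 Cl, 2 F, 1 N, 5 O, 2 S.
Implicit hydrogens by atom environment:
  4 × O: no H
  3 × C: no H
  2 × F: no H
  1 × C: 2 H
  1 × C: 1 H
  1 × Cl: no H
  1 × N (charge +1): no H
  1 × O (charge -1): no H
  1 × S: 1 H
  1 × S: no H
  Total hydrogens = 4.
Molecular formula: C5H4ClF2NO5S2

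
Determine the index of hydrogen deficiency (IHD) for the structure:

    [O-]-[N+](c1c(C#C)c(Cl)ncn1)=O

7

Molecular formula from the SMILES: C6H2ClN3O2.
DoU = (2C + 2 + N − H − X)/2 = (2·6 + 2 + 3 − 2 − 1)/2 = 14/2 = 7.
(Structurally: 1 ring(s) + 6 π bond(s) = 7.)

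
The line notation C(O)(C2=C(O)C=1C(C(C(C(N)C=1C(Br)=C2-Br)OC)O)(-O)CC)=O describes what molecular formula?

C14H17Br2NO6

Heavy atoms from the SMILES: 2 Br, 14 C, 1 N, 6 O.
Implicit hydrogens by atom environment:
  6 × C (aromatic): no H
  4 × O: 1 H each → 4
  3 × C: 1 H each → 3
  2 × Br: no H
  2 × C: 3 H each → 6
  2 × C: no H
  2 × O: no H
  1 × C: 2 H
  1 × N: 2 H
  Total hydrogens = 17.
Molecular formula: C14H17Br2NO6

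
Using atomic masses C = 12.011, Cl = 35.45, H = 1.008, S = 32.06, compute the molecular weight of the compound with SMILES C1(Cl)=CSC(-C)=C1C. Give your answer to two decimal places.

Molecular formula: C6H7ClS.
M = 6×12.011 + 1×35.45 + 7×1.008 + 1×32.06 = 146.63 g/mol.

146.63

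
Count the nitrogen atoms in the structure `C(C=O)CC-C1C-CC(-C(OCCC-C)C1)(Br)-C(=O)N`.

1

The symbol for nitrogen appears 1 time in the SMILES.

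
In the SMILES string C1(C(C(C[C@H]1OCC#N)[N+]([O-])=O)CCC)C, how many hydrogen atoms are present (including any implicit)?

18

Hydrogens are implicit in SMILES; fill each atom to its normal valence:
  4 × C: 2 H each → 8
  4 × C: 1 H each → 4
  2 × C: 3 H each → 6
  2 × O: no H
  1 × C: no H
  1 × N (charge +1): no H
  1 × N: no H
  1 × O (charge -1): no H
  Total hydrogens = 18.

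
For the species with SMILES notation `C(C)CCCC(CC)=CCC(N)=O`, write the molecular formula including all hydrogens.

C11H21NO

Heavy atoms from the SMILES: 11 C, 1 N, 1 O.
Implicit hydrogens by atom environment:
  6 × C: 2 H each → 12
  2 × C: 3 H each → 6
  2 × C: no H
  1 × C: 1 H
  1 × N: 2 H
  1 × O: no H
  Total hydrogens = 21.
Molecular formula: C11H21NO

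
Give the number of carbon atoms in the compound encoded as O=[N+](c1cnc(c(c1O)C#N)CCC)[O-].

The symbol for carbon appears 9 times in the SMILES. Lowercase c denotes aromatic carbon and counts toward C.

9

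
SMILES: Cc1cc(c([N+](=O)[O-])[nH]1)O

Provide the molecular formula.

C5H6N2O3

Heavy atoms from the SMILES: 5 C, 2 N, 3 O.
Implicit hydrogens by atom environment:
  3 × C (aromatic): no H
  1 × C: 3 H
  1 × C (aromatic): 1 H
  1 × N (aromatic): 1 H
  1 × N (charge +1): no H
  1 × O: 1 H
  1 × O: no H
  1 × O (charge -1): no H
  Total hydrogens = 6.
Molecular formula: C5H6N2O3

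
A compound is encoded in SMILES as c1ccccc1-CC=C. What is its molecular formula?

Heavy atoms from the SMILES: 9 C.
Implicit hydrogens by atom environment:
  5 × C (aromatic): 1 H each → 5
  2 × C: 2 H each → 4
  1 × C: 1 H
  1 × C (aromatic): no H
  Total hydrogens = 10.
Molecular formula: C9H10

C9H10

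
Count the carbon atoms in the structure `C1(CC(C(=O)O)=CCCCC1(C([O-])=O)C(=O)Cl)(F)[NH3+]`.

The symbol for carbon appears 11 times in the SMILES. (Cl is a single chlorine, not C + l.)

11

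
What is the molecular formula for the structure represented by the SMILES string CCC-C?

C4H10

Heavy atoms from the SMILES: 4 C.
Implicit hydrogens by atom environment:
  2 × C: 3 H each → 6
  2 × C: 2 H each → 4
  Total hydrogens = 10.
Molecular formula: C4H10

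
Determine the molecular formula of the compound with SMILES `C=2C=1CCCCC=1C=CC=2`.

Heavy atoms from the SMILES: 10 C.
Implicit hydrogens by atom environment:
  4 × C: 2 H each → 8
  4 × C (aromatic): 1 H each → 4
  2 × C (aromatic): no H
  Total hydrogens = 12.
Molecular formula: C10H12

C10H12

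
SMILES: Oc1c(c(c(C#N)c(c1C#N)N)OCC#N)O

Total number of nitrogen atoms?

4

The symbol for nitrogen appears 4 times in the SMILES.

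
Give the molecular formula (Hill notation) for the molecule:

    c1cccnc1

Heavy atoms from the SMILES: 5 C, 1 N.
Implicit hydrogens by atom environment:
  5 × C (aromatic): 1 H each → 5
  1 × N (aromatic): no H
  Total hydrogens = 5.
Molecular formula: C5H5N

C5H5N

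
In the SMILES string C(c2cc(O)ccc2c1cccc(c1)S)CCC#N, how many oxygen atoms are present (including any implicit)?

1

The symbol for oxygen appears 1 time in the SMILES.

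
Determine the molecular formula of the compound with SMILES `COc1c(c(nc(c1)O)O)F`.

Heavy atoms from the SMILES: 6 C, 1 F, 1 N, 3 O.
Implicit hydrogens by atom environment:
  4 × C (aromatic): no H
  2 × O: 1 H each → 2
  1 × C: 3 H
  1 × C (aromatic): 1 H
  1 × F: no H
  1 × N (aromatic): no H
  1 × O: no H
  Total hydrogens = 6.
Molecular formula: C6H6FNO3

C6H6FNO3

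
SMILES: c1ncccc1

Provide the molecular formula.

Heavy atoms from the SMILES: 5 C, 1 N.
Implicit hydrogens by atom environment:
  5 × C (aromatic): 1 H each → 5
  1 × N (aromatic): no H
  Total hydrogens = 5.
Molecular formula: C5H5N

C5H5N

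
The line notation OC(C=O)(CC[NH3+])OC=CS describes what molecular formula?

Heavy atoms from the SMILES: 6 C, 1 N, 3 O, 1 S.
Implicit hydrogens by atom environment:
  3 × C: 1 H each → 3
  2 × C: 2 H each → 4
  2 × O: no H
  1 × C: no H
  1 × N (charge +1): 3 H
  1 × O: 1 H
  1 × S: 1 H
  Total hydrogens = 12.
Net charge +1.
Molecular formula: C6H12NO3S+

C6H12NO3S+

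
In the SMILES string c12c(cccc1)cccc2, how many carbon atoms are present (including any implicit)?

The symbol for carbon appears 10 times in the SMILES. Lowercase c denotes aromatic carbon and counts toward C.

10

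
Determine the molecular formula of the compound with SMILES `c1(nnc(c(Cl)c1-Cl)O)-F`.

Heavy atoms from the SMILES: 4 C, 2 Cl, 1 F, 2 N, 1 O.
Implicit hydrogens by atom environment:
  4 × C (aromatic): no H
  2 × Cl: no H
  2 × N (aromatic): no H
  1 × F: no H
  1 × O: 1 H
  Total hydrogens = 1.
Molecular formula: C4HCl2FN2O

C4HCl2FN2O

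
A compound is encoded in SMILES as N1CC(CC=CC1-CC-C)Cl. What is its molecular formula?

Heavy atoms from the SMILES: 9 C, 1 Cl, 1 N.
Implicit hydrogens by atom environment:
  4 × C: 2 H each → 8
  4 × C: 1 H each → 4
  1 × C: 3 H
  1 × Cl: no H
  1 × N: 1 H
  Total hydrogens = 16.
Molecular formula: C9H16ClN

C9H16ClN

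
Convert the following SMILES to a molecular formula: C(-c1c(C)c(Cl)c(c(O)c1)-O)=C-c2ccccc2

Heavy atoms from the SMILES: 15 C, 1 Cl, 2 O.
Implicit hydrogens by atom environment:
  6 × C (aromatic): 1 H each → 6
  6 × C (aromatic): no H
  2 × C: 1 H each → 2
  2 × O: 1 H each → 2
  1 × C: 3 H
  1 × Cl: no H
  Total hydrogens = 13.
Molecular formula: C15H13ClO2

C15H13ClO2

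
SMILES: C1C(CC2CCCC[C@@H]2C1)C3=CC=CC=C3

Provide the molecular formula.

Heavy atoms from the SMILES: 16 C.
Implicit hydrogens by atom environment:
  7 × C: 2 H each → 14
  5 × C (aromatic): 1 H each → 5
  3 × C: 1 H each → 3
  1 × C (aromatic): no H
  Total hydrogens = 22.
Molecular formula: C16H22

C16H22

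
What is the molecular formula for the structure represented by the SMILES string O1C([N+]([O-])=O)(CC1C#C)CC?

Heavy atoms from the SMILES: 7 C, 1 N, 3 O.
Implicit hydrogens by atom environment:
  2 × C: 2 H each → 4
  2 × C: 1 H each → 2
  2 × C: no H
  2 × O: no H
  1 × C: 3 H
  1 × N (charge +1): no H
  1 × O (charge -1): no H
  Total hydrogens = 9.
Molecular formula: C7H9NO3

C7H9NO3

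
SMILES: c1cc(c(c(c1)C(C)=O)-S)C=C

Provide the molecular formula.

C10H10OS

Heavy atoms from the SMILES: 10 C, 1 O, 1 S.
Implicit hydrogens by atom environment:
  3 × C (aromatic): 1 H each → 3
  3 × C (aromatic): no H
  1 × C: 3 H
  1 × C: 2 H
  1 × C: 1 H
  1 × C: no H
  1 × O: no H
  1 × S: 1 H
  Total hydrogens = 10.
Molecular formula: C10H10OS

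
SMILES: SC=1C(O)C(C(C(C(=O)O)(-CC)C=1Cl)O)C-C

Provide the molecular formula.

C11H17ClO4S

Heavy atoms from the SMILES: 11 C, 1 Cl, 4 O, 1 S.
Implicit hydrogens by atom environment:
  4 × C: no H
  3 × C: 1 H each → 3
  3 × O: 1 H each → 3
  2 × C: 3 H each → 6
  2 × C: 2 H each → 4
  1 × Cl: no H
  1 × O: no H
  1 × S: 1 H
  Total hydrogens = 17.
Molecular formula: C11H17ClO4S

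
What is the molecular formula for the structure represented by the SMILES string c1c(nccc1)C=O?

Heavy atoms from the SMILES: 6 C, 1 N, 1 O.
Implicit hydrogens by atom environment:
  4 × C (aromatic): 1 H each → 4
  1 × C: 1 H
  1 × C (aromatic): no H
  1 × N (aromatic): no H
  1 × O: no H
  Total hydrogens = 5.
Molecular formula: C6H5NO

C6H5NO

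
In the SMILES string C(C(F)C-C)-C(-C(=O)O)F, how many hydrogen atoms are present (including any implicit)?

10

Hydrogens are implicit in SMILES; fill each atom to its normal valence:
  2 × C: 2 H each → 4
  2 × C: 1 H each → 2
  2 × F: no H
  1 × C: 3 H
  1 × C: no H
  1 × O: 1 H
  1 × O: no H
  Total hydrogens = 10.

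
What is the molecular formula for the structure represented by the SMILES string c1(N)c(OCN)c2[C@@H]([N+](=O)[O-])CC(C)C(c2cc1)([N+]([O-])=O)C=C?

C14H18N4O5

Heavy atoms from the SMILES: 14 C, 4 N, 5 O.
Implicit hydrogens by atom environment:
  4 × C (aromatic): no H
  3 × C: 2 H each → 6
  3 × C: 1 H each → 3
  3 × O: no H
  2 × C (aromatic): 1 H each → 2
  2 × N: 2 H each → 4
  2 × N (charge +1): no H
  2 × O (charge -1): no H
  1 × C: 3 H
  1 × C: no H
  Total hydrogens = 18.
Molecular formula: C14H18N4O5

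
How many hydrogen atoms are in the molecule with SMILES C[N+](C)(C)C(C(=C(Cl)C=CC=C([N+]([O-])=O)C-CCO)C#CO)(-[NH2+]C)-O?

26

Hydrogens are implicit in SMILES; fill each atom to its normal valence:
  6 × C: no H
  4 × C: 3 H each → 12
  3 × C: 2 H each → 6
  3 × C: 1 H each → 3
  3 × O: 1 H each → 3
  2 × N (charge +1): no H
  1 × Cl: no H
  1 × N (charge +1): 2 H
  1 × O: no H
  1 × O (charge -1): no H
  Total hydrogens = 26.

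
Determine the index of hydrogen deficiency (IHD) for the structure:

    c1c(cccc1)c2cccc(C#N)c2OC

Molecular formula from the SMILES: C14H11NO.
DoU = (2C + 2 + N − H − X)/2 = (2·14 + 2 + 1 − 11 − 0)/2 = 20/2 = 10.
(Structurally: 2 ring(s) + 8 π bond(s) = 10.)

10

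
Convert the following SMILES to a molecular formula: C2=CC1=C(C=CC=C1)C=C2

Heavy atoms from the SMILES: 10 C.
Implicit hydrogens by atom environment:
  8 × C (aromatic): 1 H each → 8
  2 × C (aromatic): no H
  Total hydrogens = 8.
Molecular formula: C10H8

C10H8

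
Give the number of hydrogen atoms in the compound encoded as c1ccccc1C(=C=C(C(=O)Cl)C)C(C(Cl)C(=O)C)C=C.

Hydrogens are implicit in SMILES; fill each atom to its normal valence:
  5 × C (aromatic): 1 H each → 5
  5 × C: no H
  3 × C: 1 H each → 3
  2 × C: 3 H each → 6
  2 × Cl: no H
  2 × O: no H
  1 × C: 2 H
  1 × C (aromatic): no H
  Total hydrogens = 16.

16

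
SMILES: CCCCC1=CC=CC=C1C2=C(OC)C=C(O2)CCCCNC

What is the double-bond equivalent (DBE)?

Molecular formula from the SMILES: C20H29NO2.
DoU = (2C + 2 + N − H − X)/2 = (2·20 + 2 + 1 − 29 − 0)/2 = 14/2 = 7.
(Structurally: 2 ring(s) + 5 π bond(s) = 7.)

7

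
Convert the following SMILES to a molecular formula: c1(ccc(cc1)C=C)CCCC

C12H16

Heavy atoms from the SMILES: 12 C.
Implicit hydrogens by atom environment:
  4 × C: 2 H each → 8
  4 × C (aromatic): 1 H each → 4
  2 × C (aromatic): no H
  1 × C: 3 H
  1 × C: 1 H
  Total hydrogens = 16.
Molecular formula: C12H16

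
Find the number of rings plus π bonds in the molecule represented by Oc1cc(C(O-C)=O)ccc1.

5

Molecular formula from the SMILES: C8H8O3.
DoU = (2C + 2 + N − H − X)/2 = (2·8 + 2 + 0 − 8 − 0)/2 = 10/2 = 5.
(Structurally: 1 ring(s) + 4 π bond(s) = 5.)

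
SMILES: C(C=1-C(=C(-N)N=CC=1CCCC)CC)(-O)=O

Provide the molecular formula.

C12H18N2O2

Heavy atoms from the SMILES: 12 C, 2 N, 2 O.
Implicit hydrogens by atom environment:
  4 × C: 2 H each → 8
  4 × C (aromatic): no H
  2 × C: 3 H each → 6
  1 × C (aromatic): 1 H
  1 × C: no H
  1 × N: 2 H
  1 × N (aromatic): no H
  1 × O: 1 H
  1 × O: no H
  Total hydrogens = 18.
Molecular formula: C12H18N2O2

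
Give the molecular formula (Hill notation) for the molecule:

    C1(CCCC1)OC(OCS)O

Heavy atoms from the SMILES: 7 C, 3 O, 1 S.
Implicit hydrogens by atom environment:
  5 × C: 2 H each → 10
  2 × C: 1 H each → 2
  2 × O: no H
  1 × O: 1 H
  1 × S: 1 H
  Total hydrogens = 14.
Molecular formula: C7H14O3S

C7H14O3S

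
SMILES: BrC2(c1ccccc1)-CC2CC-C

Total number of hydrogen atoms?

Hydrogens are implicit in SMILES; fill each atom to its normal valence:
  5 × C (aromatic): 1 H each → 5
  3 × C: 2 H each → 6
  1 × Br: no H
  1 × C: 3 H
  1 × C: 1 H
  1 × C: no H
  1 × C (aromatic): no H
  Total hydrogens = 15.

15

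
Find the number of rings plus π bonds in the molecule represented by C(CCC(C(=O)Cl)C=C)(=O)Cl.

3

Molecular formula from the SMILES: C7H8Cl2O2.
DoU = (2C + 2 + N − H − X)/2 = (2·7 + 2 + 0 − 8 − 2)/2 = 6/2 = 3.
(Structurally: 0 ring(s) + 3 π bond(s) = 3.)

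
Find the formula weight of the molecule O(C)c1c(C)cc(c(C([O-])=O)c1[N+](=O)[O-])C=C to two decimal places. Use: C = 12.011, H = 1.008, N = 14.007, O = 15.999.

Molecular formula: C11H10NO5-.
M = 11×12.011 + 10×1.008 + 1×14.007 + 5×15.999 = 236.20 g/mol.

236.20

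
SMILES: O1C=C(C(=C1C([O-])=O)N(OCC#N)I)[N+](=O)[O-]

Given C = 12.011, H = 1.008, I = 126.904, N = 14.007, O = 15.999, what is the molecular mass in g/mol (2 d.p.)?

Molecular formula: C7H3IN3O6-.
M = 7×12.011 + 3×1.008 + 1×126.904 + 3×14.007 + 6×15.999 = 352.02 g/mol.

352.02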